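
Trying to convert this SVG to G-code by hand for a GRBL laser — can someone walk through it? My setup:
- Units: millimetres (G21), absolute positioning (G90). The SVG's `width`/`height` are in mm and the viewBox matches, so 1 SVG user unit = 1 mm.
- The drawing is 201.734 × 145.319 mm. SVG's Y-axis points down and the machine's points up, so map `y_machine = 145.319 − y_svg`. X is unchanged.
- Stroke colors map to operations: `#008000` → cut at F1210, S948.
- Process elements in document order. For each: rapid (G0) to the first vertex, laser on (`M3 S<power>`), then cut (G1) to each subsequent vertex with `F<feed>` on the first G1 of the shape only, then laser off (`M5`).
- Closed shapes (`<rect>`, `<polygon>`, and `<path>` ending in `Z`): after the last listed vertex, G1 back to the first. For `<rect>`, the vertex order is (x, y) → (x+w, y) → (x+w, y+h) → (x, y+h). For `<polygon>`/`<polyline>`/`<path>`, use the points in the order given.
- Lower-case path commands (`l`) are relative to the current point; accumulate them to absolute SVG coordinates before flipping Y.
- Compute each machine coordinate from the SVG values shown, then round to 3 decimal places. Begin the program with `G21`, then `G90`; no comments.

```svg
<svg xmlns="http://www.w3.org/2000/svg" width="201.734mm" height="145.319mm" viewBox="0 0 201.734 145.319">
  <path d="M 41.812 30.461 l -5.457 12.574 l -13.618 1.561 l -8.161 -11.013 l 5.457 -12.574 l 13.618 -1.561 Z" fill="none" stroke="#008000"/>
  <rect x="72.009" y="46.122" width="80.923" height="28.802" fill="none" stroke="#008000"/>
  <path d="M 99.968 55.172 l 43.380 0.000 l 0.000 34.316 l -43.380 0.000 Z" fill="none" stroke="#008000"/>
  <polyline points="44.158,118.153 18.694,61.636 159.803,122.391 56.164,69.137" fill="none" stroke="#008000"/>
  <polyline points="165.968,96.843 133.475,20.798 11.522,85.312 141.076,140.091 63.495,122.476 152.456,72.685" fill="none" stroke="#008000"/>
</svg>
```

viewBox `0 0 201.734 145.319` with mm width/height → 1 unit = 1 mm. Flip: y_m = 145.319 − y_svg.

**Shape 1** — `<path>` regular polygon, stroke `#008000` → cut (S948, F1210). Machine vertices: (41.812,114.858) → (36.355,102.284) → (22.737,100.723) → (14.576,111.736) → (20.033,124.310) → (33.651,125.871) → (41.812,114.858). Closed: final G1 returns to the first vertex.

**Shape 2** — `<rect>` rectangle, stroke `#008000` → cut (S948, F1210). Machine vertices: (72.009,99.197) → (152.932,99.197) → (152.932,70.395) → (72.009,70.395) → (72.009,99.197). Closed: final G1 returns to the first vertex.

**Shape 3** — `<path>` rectangle, stroke `#008000` → cut (S948, F1210). Machine vertices: (99.968,90.147) → (143.348,90.147) → (143.348,55.831) → (99.968,55.831) → (99.968,90.147). Closed: final G1 returns to the first vertex.

**Shape 4** — `<polyline>` open polyline, stroke `#008000` → cut (S948, F1210). Machine vertices: (44.158,27.166) → (18.694,83.683) → (159.803,22.928) → (56.164,76.182). Open path.

**Shape 5** — `<polyline>` open polyline, stroke `#008000` → cut (S948, F1210). Machine vertices: (165.968,48.476) → (133.475,124.521) → (11.522,60.007) → (141.076,5.228) → (63.495,22.843) → (152.456,72.634). Open path.

G21
G90
G0 X41.812 Y114.858
M3 S948
G1 X36.355 Y102.284 F1210
G1 X22.737 Y100.723
G1 X14.576 Y111.736
G1 X20.033 Y124.310
G1 X33.651 Y125.871
G1 X41.812 Y114.858
M5
G0 X72.009 Y99.197
M3 S948
G1 X152.932 Y99.197 F1210
G1 X152.932 Y70.395
G1 X72.009 Y70.395
G1 X72.009 Y99.197
M5
G0 X99.968 Y90.147
M3 S948
G1 X143.348 Y90.147 F1210
G1 X143.348 Y55.831
G1 X99.968 Y55.831
G1 X99.968 Y90.147
M5
G0 X44.158 Y27.166
M3 S948
G1 X18.694 Y83.683 F1210
G1 X159.803 Y22.928
G1 X56.164 Y76.182
M5
G0 X165.968 Y48.476
M3 S948
G1 X133.475 Y124.521 F1210
G1 X11.522 Y60.007
G1 X141.076 Y5.228
G1 X63.495 Y22.843
G1 X152.456 Y72.634
M5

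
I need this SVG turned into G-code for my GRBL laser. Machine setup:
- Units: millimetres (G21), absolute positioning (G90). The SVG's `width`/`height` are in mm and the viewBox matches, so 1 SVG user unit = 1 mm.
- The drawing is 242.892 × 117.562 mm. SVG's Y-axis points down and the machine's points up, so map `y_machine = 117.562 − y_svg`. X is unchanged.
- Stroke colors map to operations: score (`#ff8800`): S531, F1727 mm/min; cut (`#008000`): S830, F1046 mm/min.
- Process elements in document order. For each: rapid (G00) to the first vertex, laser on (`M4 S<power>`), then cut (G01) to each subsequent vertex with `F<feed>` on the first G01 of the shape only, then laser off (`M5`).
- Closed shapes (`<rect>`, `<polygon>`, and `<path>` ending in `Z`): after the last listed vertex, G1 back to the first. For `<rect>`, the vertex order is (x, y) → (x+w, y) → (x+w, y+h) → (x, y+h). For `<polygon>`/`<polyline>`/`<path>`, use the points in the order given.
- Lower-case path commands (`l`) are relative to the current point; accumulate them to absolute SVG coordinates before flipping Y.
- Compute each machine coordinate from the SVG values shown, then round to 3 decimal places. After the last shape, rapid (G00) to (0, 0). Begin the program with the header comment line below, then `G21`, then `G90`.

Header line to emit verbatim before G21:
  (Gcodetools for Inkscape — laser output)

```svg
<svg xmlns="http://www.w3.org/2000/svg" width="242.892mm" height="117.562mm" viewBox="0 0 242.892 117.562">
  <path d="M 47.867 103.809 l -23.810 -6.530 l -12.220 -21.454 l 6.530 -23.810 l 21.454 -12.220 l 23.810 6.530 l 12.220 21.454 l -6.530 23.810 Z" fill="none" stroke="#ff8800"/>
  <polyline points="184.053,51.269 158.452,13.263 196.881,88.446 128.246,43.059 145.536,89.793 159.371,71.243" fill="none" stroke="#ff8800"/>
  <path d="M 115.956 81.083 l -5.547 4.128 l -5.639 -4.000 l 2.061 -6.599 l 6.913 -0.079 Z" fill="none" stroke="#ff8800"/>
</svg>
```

1 u = 1 mm; y_m = 117.562 − y.

[1] `<path>` regular polygon, #ff8800→score S531 F1727: (47.867,13.753) → (24.057,20.283) → (11.837,41.737) → (18.367,65.547) → (39.821,77.767) → (63.631,71.237) → (75.851,49.783) → (69.321,25.973) → (47.867,13.753) (closed)

[2] `<polyline>` open polyline, #ff8800→score S531 F1727: (184.053,66.293) → (158.452,104.299) → (196.881,29.116) → (128.246,74.503) → (145.536,27.769) → (159.371,46.319)

[3] `<path>` regular polygon, #ff8800→score S531 F1727: (115.956,36.479) → (110.409,32.351) → (104.770,36.351) → (106.831,42.950) → (113.744,43.029) → (115.956,36.479) (closed)

(Gcodetools for Inkscape — laser output)
G21
G90
G00 X47.867 Y13.753
M4 S531
G01 X24.057 Y20.283 F1727
G01 X11.837 Y41.737
G01 X18.367 Y65.547
G01 X39.821 Y77.767
G01 X63.631 Y71.237
G01 X75.851 Y49.783
G01 X69.321 Y25.973
G01 X47.867 Y13.753
M5
G00 X184.053 Y66.293
M4 S531
G01 X158.452 Y104.299 F1727
G01 X196.881 Y29.116
G01 X128.246 Y74.503
G01 X145.536 Y27.769
G01 X159.371 Y46.319
M5
G00 X115.956 Y36.479
M4 S531
G01 X110.409 Y32.351 F1727
G01 X104.770 Y36.351
G01 X106.831 Y42.950
G01 X113.744 Y43.029
G01 X115.956 Y36.479
M5
G00 X0.000 Y0.000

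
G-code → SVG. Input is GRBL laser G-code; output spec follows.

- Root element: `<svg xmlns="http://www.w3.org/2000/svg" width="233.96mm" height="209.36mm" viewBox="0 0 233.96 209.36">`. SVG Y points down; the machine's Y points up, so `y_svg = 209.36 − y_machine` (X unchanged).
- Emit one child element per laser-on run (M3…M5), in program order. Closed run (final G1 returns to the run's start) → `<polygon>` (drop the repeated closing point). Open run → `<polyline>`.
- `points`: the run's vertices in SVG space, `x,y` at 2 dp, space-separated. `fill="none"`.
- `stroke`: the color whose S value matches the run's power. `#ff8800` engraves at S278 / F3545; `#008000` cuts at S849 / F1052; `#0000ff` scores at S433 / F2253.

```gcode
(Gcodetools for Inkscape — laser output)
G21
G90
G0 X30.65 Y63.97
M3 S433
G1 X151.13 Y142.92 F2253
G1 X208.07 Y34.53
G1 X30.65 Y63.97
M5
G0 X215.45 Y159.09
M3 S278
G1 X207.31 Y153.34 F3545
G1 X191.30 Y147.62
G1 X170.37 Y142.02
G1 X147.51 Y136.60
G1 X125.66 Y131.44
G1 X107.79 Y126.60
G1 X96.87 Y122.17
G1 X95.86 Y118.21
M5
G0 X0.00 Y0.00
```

y_svg = 209.36 − y_m.

[1] S433→`#0000ff` (score); closed run; points: 30.65,145.39 151.13,66.44 208.07,174.83

[2] S278→`#ff8800` (engrave); open run; points: 215.45,50.27 207.31,56.02 191.30,61.74 170.37,67.34 147.51,72.76 125.66,77.92 107.79,82.76 96.87,87.19 95.86,91.15

<svg xmlns="http://www.w3.org/2000/svg" width="233.96mm" height="209.36mm" viewBox="0 0 233.96 209.36">
  <polygon points="30.65,145.39 151.13,66.44 208.07,174.83" fill="none" stroke="#0000ff"/>
  <polyline points="215.45,50.27 207.31,56.02 191.30,61.74 170.37,67.34 147.51,72.76 125.66,77.92 107.79,82.76 96.87,87.19 95.86,91.15" fill="none" stroke="#ff8800"/>
</svg>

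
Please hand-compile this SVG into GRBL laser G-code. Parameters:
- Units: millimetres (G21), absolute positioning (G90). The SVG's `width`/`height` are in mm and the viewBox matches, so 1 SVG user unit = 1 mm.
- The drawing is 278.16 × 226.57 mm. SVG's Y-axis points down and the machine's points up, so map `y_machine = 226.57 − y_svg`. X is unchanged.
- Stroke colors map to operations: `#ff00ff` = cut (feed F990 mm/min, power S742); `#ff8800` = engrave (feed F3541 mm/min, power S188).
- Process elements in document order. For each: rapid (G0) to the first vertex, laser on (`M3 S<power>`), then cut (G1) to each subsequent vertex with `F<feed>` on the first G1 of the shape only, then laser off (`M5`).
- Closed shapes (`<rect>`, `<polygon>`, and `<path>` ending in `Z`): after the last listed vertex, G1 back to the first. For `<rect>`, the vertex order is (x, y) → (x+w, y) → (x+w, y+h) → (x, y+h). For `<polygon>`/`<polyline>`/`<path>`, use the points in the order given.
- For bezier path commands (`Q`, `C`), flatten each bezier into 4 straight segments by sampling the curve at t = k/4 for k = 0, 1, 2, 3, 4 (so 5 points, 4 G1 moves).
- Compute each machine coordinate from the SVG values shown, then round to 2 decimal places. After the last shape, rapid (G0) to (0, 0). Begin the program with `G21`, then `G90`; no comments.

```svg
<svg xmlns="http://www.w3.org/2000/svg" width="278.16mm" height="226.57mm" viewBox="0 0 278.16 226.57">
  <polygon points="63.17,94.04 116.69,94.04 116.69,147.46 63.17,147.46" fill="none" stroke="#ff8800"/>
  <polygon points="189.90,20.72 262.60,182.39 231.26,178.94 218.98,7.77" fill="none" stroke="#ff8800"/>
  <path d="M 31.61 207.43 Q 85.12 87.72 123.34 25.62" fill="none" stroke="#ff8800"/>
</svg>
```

G21
G90
G0 X63.17 Y132.53
M3 S188
G1 X116.69 Y132.53 F3541
G1 X116.69 Y79.11
G1 X63.17 Y79.11
G1 X63.17 Y132.53
M5
G0 X189.90 Y205.85
M3 S188
G1 X262.60 Y44.18 F3541
G1 X231.26 Y47.63
G1 X218.98 Y218.80
G1 X189.90 Y205.85
M5
G0 X31.61 Y19.14
M3 S188
G1 X57.41 Y75.39 F3541
G1 X81.30 Y124.45
G1 X103.27 Y166.30
G1 X123.34 Y200.95
M5
G0 X0.00 Y0.00

Since the viewBox matches the mm dimensions, user units are millimetres directly. The only transform is the Y-flip y_m = 226.57 − y_svg.

Shape 1 is a rectangle drawn with `<polygon>`. Its stroke #ff8800 means engrave at S188, F3541. After flipping Y the toolpath is (63.17,132.53) → (116.69,132.53) → (116.69,79.11) → (63.17,79.11) → (63.17,132.53), returning to the start.

Shape 2 is a closed polygon drawn with `<polygon>`. Its stroke #ff8800 means engrave at S188, F3541. After flipping Y the toolpath is (189.90,205.85) → (262.60,44.18) → (231.26,47.63) → (218.98,218.80) → (189.90,205.85), returning to the start.

Shape 3 is a quadratic bezier drawn with `<path>`. Its stroke #ff8800 means engrave at S188, F3541. After flipping Y the toolpath is (31.61,19.14) → (57.41,75.39) → (81.30,124.45) → (103.27,166.30) → (123.34,200.95).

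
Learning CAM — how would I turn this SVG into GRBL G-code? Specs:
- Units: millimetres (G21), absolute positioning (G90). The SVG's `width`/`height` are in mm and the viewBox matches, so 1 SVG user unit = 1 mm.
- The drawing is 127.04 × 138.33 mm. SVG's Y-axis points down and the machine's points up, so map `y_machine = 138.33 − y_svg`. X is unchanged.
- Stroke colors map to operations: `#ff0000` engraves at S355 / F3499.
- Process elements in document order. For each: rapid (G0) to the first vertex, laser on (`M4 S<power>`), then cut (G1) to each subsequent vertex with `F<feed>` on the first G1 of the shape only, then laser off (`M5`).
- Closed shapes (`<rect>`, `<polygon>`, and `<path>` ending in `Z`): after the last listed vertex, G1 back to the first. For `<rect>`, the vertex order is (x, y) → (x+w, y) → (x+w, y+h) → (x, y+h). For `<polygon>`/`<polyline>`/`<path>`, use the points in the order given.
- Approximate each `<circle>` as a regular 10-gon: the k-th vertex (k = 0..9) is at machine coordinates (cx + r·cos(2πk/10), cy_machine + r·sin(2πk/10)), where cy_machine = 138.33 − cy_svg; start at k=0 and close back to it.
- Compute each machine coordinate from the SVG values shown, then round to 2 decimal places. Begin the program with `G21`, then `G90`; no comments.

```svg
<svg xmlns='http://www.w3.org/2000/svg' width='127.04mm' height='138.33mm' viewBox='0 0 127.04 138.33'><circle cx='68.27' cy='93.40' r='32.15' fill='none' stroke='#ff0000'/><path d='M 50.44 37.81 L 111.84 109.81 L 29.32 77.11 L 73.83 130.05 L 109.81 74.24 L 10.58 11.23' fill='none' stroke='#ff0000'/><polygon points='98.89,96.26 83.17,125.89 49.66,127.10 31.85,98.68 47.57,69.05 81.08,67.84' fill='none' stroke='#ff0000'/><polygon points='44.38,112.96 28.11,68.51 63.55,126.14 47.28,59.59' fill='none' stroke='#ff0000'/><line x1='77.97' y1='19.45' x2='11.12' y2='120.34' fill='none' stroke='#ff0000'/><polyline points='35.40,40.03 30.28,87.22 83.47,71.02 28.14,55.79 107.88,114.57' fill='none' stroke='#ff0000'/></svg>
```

G21
G90
G0 X100.42 Y44.93
M4 S355
G1 X94.28 Y63.83 F3499
G1 X78.20 Y75.51
G1 X58.34 Y75.51
G1 X42.26 Y63.83
G1 X36.12 Y44.93
G1 X42.26 Y26.03
G1 X58.34 Y14.35
G1 X78.20 Y14.35
G1 X94.28 Y26.03
G1 X100.42 Y44.93
M5
G0 X50.44 Y100.52
M4 S355
G1 X111.84 Y28.52 F3499
G1 X29.32 Y61.22
G1 X73.83 Y8.28
G1 X109.81 Y64.09
G1 X10.58 Y127.10
M5
G0 X98.89 Y42.07
M4 S355
G1 X83.17 Y12.44 F3499
G1 X49.66 Y11.23
G1 X31.85 Y39.65
G1 X47.57 Y69.28
G1 X81.08 Y70.49
G1 X98.89 Y42.07
M5
G0 X44.38 Y25.37
M4 S355
G1 X28.11 Y69.82 F3499
G1 X63.55 Y12.19
G1 X47.28 Y78.74
G1 X44.38 Y25.37
M5
G0 X77.97 Y118.88
M4 S355
G1 X11.12 Y17.99 F3499
M5
G0 X35.40 Y98.30
M4 S355
G1 X30.28 Y51.11 F3499
G1 X83.47 Y67.31
G1 X28.14 Y82.54
G1 X107.88 Y23.76
M5

1 u = 1 mm; y_m = 138.33 − y.

[1] `<circle>` circle, #ff0000→engrave S355 F3499: (100.42,44.93) → (94.28,63.83) → (78.20,75.51) → (58.34,75.51) → (42.26,63.83) → (36.12,44.93) → (42.26,26.03) → (58.34,14.35) → (78.20,14.35) → (94.28,26.03) → (100.42,44.93) (closed)

[2] `<path>` open polyline, #ff0000→engrave S355 F3499: (50.44,100.52) → (111.84,28.52) → (29.32,61.22) → (73.83,8.28) → (109.81,64.09) → (10.58,127.10)

[3] `<polygon>` regular polygon, #ff0000→engrave S355 F3499: (98.89,42.07) → (83.17,12.44) → (49.66,11.23) → (31.85,39.65) → (47.57,69.28) → (81.08,70.49) → (98.89,42.07) (closed)

[4] `<polygon>` closed polygon, #ff0000→engrave S355 F3499: (44.38,25.37) → (28.11,69.82) → (63.55,12.19) → (47.28,78.74) → (44.38,25.37) (closed)

[5] `<line>` line segment, #ff0000→engrave S355 F3499: (77.97,118.88) → (11.12,17.99)

[6] `<polyline>` open polyline, #ff0000→engrave S355 F3499: (35.40,98.30) → (30.28,51.11) → (83.47,67.31) → (28.14,82.54) → (107.88,23.76)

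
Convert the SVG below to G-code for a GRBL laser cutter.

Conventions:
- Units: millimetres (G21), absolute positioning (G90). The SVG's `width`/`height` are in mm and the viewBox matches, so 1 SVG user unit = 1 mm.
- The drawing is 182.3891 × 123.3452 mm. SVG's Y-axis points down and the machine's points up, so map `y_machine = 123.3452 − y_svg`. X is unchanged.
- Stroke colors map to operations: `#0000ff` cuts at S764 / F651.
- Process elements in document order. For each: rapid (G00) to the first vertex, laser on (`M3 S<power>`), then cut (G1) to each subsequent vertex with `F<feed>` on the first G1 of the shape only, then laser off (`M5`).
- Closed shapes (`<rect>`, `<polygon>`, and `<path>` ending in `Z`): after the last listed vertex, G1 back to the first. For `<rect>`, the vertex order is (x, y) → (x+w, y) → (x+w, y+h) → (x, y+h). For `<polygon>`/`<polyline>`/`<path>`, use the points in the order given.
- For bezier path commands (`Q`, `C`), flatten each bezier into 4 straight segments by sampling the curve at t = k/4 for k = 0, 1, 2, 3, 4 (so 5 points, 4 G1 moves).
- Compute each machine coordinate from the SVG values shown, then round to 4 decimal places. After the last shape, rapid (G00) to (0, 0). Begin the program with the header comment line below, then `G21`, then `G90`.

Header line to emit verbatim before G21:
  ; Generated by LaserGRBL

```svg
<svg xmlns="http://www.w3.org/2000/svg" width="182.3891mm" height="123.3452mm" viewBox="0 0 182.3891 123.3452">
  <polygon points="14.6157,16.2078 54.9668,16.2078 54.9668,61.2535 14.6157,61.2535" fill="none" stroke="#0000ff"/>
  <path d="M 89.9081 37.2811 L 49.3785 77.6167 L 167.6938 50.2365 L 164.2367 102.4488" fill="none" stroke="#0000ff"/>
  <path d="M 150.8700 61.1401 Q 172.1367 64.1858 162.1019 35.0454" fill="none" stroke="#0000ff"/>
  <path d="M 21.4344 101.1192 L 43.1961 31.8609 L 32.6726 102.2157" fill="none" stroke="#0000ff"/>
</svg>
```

; Generated by LaserGRBL
G21
G90
G00 X14.6157 Y107.1374
M3 S764
G1 X54.9668 Y107.1374 F651
G1 X54.9668 Y62.0917
G1 X14.6157 Y62.0917
G1 X14.6157 Y107.1374
M5
G00 X89.9081 Y86.0641
M3 S764
G1 X49.3785 Y45.7285 F651
G1 X167.6938 Y73.1087
G1 X164.2367 Y20.8964
M5
G00 X150.8700 Y62.2051
M3 S764
G1 X159.5470 Y62.6939 F651
G1 X164.3113 Y67.2059
G1 X165.1630 Y75.7412
G1 X162.1019 Y88.2998
M5
G00 X21.4344 Y22.2260
M3 S764
G1 X43.1961 Y91.4843 F651
G1 X32.6726 Y21.1295
M5
G00 X0.0000 Y0.0000

Since the viewBox matches the mm dimensions, user units are millimetres directly. The only transform is the Y-flip y_m = 123.3452 − y_svg.

Shape 1 is a rectangle drawn with `<polygon>`. Its stroke #0000ff means cut at S764, F651. After flipping Y the toolpath is (14.6157,107.1374) → (54.9668,107.1374) → (54.9668,62.0917) → (14.6157,62.0917) → (14.6157,107.1374), returning to the start.

Shape 2 is a open polyline drawn with `<path>`. Its stroke #0000ff means cut at S764, F651. After flipping Y the toolpath is (89.9081,86.0641) → (49.3785,45.7285) → (167.6938,73.1087) → (164.2367,20.8964).

Shape 3 is a quadratic bezier drawn with `<path>`. Its stroke #0000ff means cut at S764, F651. After flipping Y the toolpath is (150.8700,62.2051) → (159.5470,62.6939) → (164.3113,67.2059) → (165.1630,75.7412) → (162.1019,88.2998).

Shape 4 is a open polyline drawn with `<path>`. Its stroke #0000ff means cut at S764, F651. After flipping Y the toolpath is (21.4344,22.2260) → (43.1961,91.4843) → (32.6726,21.1295).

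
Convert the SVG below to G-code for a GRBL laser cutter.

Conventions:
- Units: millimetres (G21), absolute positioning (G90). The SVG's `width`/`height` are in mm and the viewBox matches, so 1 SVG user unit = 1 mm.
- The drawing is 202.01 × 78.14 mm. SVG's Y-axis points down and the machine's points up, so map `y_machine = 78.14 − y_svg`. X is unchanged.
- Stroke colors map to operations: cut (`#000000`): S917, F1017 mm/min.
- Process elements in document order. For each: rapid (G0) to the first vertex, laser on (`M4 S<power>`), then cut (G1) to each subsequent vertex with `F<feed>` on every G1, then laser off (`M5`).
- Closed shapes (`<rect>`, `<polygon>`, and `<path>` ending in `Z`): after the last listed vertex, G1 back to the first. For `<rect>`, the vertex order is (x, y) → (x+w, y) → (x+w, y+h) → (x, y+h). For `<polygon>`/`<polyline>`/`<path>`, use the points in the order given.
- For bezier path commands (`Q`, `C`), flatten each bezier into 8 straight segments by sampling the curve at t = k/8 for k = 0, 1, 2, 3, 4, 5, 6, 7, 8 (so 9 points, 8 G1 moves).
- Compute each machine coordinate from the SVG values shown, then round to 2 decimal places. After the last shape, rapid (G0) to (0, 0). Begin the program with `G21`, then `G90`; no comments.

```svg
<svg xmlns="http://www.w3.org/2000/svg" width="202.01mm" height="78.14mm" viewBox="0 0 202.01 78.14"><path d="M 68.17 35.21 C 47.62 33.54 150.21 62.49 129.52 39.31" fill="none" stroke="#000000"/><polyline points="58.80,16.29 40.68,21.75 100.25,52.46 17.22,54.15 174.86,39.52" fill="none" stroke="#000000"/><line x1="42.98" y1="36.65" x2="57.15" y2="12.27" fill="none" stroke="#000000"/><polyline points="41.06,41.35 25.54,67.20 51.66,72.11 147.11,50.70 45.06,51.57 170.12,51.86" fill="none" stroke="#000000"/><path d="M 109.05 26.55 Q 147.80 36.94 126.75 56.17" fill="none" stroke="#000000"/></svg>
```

G21
G90
G0 X68.17 Y42.93
M4 S917
G1 X65.75 Y42.28 F1017
G1 X72.00 Y39.73 F1017
G1 X84.01 Y36.25 F1017
G1 X98.90 Y32.81 F1017
G1 X113.78 Y30.38 F1017
G1 X125.77 Y29.93 F1017
G1 X131.98 Y32.42 F1017
G1 X129.52 Y38.83 F1017
M5
G0 X58.80 Y61.85
M4 S917
G1 X40.68 Y56.39 F1017
G1 X100.25 Y25.68 F1017
G1 X17.22 Y23.99 F1017
G1 X174.86 Y38.62 F1017
M5
G0 X42.98 Y41.49
M4 S917
G1 X57.15 Y65.87 F1017
M5
G0 X41.06 Y36.79
M4 S917
G1 X25.54 Y10.94 F1017
G1 X51.66 Y6.03 F1017
G1 X147.11 Y27.44 F1017
G1 X45.06 Y26.57 F1017
G1 X170.12 Y26.28 F1017
M5
G0 X109.05 Y51.59
M4 S917
G1 X117.80 Y48.85 F1017
G1 X124.69 Y45.84 F1017
G1 X129.70 Y42.55 F1017
G1 X132.85 Y38.99 F1017
G1 X134.13 Y35.15 F1017
G1 X133.54 Y31.03 F1017
G1 X131.08 Y26.64 F1017
G1 X126.75 Y21.97 F1017
M5
G0 X0.00 Y0.00

1 u = 1 mm; y_m = 78.14 − y.

[1] `<path>` cubic bezier, #000000→cut S917 F1017: (68.17,42.93) → (65.75,42.28) → (72.00,39.73) → (84.01,36.25) → (98.90,32.81) → (113.78,30.38) → (125.77,29.93) → (131.98,32.42) → (129.52,38.83)

[2] `<polyline>` open polyline, #000000→cut S917 F1017: (58.80,61.85) → (40.68,56.39) → (100.25,25.68) → (17.22,23.99) → (174.86,38.62)

[3] `<line>` line segment, #000000→cut S917 F1017: (42.98,41.49) → (57.15,65.87)

[4] `<polyline>` open polyline, #000000→cut S917 F1017: (41.06,36.79) → (25.54,10.94) → (51.66,6.03) → (147.11,27.44) → (45.06,26.57) → (170.12,26.28)

[5] `<path>` quadratic bezier, #000000→cut S917 F1017: (109.05,51.59) → (117.80,48.85) → (124.69,45.84) → (129.70,42.55) → (132.85,38.99) → (134.13,35.15) → (133.54,31.03) → (131.08,26.64) → (126.75,21.97)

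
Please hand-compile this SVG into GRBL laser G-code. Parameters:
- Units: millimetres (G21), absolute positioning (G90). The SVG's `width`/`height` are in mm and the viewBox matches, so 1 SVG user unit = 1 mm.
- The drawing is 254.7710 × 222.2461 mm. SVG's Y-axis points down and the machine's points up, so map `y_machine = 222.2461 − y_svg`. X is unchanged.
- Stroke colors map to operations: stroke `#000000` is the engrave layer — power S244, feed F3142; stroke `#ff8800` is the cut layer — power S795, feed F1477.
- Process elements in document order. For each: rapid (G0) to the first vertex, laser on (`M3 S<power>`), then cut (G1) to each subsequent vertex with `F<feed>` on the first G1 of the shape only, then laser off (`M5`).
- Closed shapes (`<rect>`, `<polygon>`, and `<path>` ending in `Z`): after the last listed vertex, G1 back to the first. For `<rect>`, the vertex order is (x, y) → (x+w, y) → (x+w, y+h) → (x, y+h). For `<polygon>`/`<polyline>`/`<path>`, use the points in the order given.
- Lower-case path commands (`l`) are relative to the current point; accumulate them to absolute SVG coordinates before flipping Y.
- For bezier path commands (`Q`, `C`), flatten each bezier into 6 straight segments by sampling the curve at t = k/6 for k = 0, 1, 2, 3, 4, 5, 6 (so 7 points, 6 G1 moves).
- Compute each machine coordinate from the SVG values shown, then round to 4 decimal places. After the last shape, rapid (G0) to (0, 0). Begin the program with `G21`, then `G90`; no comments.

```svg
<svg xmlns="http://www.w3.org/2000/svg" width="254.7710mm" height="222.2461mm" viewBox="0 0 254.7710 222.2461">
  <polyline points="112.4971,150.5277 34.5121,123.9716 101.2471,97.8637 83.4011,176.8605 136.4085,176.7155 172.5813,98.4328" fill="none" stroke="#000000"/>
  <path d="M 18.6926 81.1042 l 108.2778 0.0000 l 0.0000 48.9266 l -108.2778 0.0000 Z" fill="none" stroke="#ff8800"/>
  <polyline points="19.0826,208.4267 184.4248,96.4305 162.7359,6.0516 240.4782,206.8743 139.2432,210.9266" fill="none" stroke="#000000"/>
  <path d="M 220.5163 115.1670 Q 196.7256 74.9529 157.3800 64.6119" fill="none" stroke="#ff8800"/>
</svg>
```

Since the viewBox matches the mm dimensions, user units are millimetres directly. The only transform is the Y-flip y_m = 222.2461 − y_svg.

Shape 1 is a open polyline drawn with `<polyline>`. Its stroke #000000 means engrave at S244, F3142. After flipping Y the toolpath is (112.4971,71.7184) → (34.5121,98.2745) → (101.2471,124.3824) → (83.4011,45.3856) → (136.4085,45.5306) → (172.5813,123.8133).

Shape 2 is a rectangle drawn with `<path>`. Its stroke #ff8800 means cut at S795, F1477. After flipping Y the toolpath is (18.6926,141.1419) → (126.9704,141.1419) → (126.9704,92.2153) → (18.6926,92.2153) → (18.6926,141.1419), returning to the start.

Shape 3 is a open polyline drawn with `<polyline>`. Its stroke #000000 means engrave at S244, F3142. After flipping Y the toolpath is (19.0826,13.8194) → (184.4248,125.8156) → (162.7359,216.1945) → (240.4782,15.3718) → (139.2432,11.3195).

Shape 4 is a quadratic bezier drawn with `<path>`. Its stroke #ff8800 means cut at S795, F1477. After flipping Y the toolpath is (220.5163,107.0791) → (212.1540,119.6540) → (202.9275,130.5693) → (192.8369,139.8249) → (181.8821,147.4210) → (170.0631,153.3574) → (157.3800,157.6342).

G21
G90
G0 X112.4971 Y71.7184
M3 S244
G1 X34.5121 Y98.2745 F3142
G1 X101.2471 Y124.3824
G1 X83.4011 Y45.3856
G1 X136.4085 Y45.5306
G1 X172.5813 Y123.8133
M5
G0 X18.6926 Y141.1419
M3 S795
G1 X126.9704 Y141.1419 F1477
G1 X126.9704 Y92.2153
G1 X18.6926 Y92.2153
G1 X18.6926 Y141.1419
M5
G0 X19.0826 Y13.8194
M3 S244
G1 X184.4248 Y125.8156 F3142
G1 X162.7359 Y216.1945
G1 X240.4782 Y15.3718
G1 X139.2432 Y11.3195
M5
G0 X220.5163 Y107.0791
M3 S795
G1 X212.1540 Y119.6540 F1477
G1 X202.9275 Y130.5693
G1 X192.8369 Y139.8249
G1 X181.8821 Y147.4210
G1 X170.0631 Y153.3574
G1 X157.3800 Y157.6342
M5
G0 X0.0000 Y0.0000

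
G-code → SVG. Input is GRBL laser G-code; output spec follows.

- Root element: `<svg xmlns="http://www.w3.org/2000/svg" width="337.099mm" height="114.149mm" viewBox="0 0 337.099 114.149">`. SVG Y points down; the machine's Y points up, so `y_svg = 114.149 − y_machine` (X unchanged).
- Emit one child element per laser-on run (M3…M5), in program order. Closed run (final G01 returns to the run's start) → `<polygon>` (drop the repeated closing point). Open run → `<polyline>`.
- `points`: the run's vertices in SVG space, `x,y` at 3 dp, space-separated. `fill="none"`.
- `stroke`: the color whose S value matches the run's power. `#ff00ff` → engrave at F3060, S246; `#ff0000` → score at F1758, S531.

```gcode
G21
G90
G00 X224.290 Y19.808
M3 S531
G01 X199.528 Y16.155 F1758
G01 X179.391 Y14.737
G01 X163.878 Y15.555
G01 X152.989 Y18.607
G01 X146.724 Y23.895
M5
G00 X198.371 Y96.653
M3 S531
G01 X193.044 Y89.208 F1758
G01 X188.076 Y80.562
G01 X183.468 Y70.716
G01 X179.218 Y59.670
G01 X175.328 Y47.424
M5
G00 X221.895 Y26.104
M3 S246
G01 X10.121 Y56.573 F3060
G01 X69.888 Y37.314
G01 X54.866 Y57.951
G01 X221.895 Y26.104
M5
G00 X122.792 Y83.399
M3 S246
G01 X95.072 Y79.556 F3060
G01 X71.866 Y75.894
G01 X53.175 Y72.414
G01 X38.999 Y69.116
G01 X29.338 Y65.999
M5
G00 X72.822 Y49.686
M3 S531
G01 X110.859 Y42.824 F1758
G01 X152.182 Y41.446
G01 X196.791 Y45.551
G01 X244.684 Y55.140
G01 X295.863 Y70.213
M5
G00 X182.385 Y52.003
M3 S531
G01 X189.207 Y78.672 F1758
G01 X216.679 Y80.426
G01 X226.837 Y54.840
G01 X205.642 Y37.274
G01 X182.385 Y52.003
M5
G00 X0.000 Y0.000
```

<svg xmlns="http://www.w3.org/2000/svg" width="337.099mm" height="114.149mm" viewBox="0 0 337.099 114.149">
  <polyline points="224.290,94.341 199.528,97.994 179.391,99.412 163.878,98.594 152.989,95.542 146.724,90.254" fill="none" stroke="#ff0000"/>
  <polyline points="198.371,17.496 193.044,24.941 188.076,33.587 183.468,43.433 179.218,54.479 175.328,66.725" fill="none" stroke="#ff0000"/>
  <polygon points="221.895,88.045 10.121,57.576 69.888,76.835 54.866,56.198" fill="none" stroke="#ff00ff"/>
  <polyline points="122.792,30.750 95.072,34.593 71.866,38.255 53.175,41.735 38.999,45.033 29.338,48.150" fill="none" stroke="#ff00ff"/>
  <polyline points="72.822,64.463 110.859,71.325 152.182,72.703 196.791,68.598 244.684,59.009 295.863,43.936" fill="none" stroke="#ff0000"/>
  <polygon points="182.385,62.146 189.207,35.477 216.679,33.723 226.837,59.309 205.642,76.875" fill="none" stroke="#ff0000"/>
</svg>

Machine Y-up, SVG Y-down with viewBox height 114.149, so y_svg = 114.149 − y_machine; X carries over.

Run 1: power S531 maps to stroke `#ff0000` (score). The run is open, so emit a `<polyline>` with points (Y-flipped): 224.290,94.341 199.528,97.994 179.391,99.412 163.878,98.594 152.989,95.542 146.724,90.254.

Run 2: power S531 maps to stroke `#ff0000` (score). The run is open, so emit a `<polyline>` with points (Y-flipped): 198.371,17.496 193.044,24.941 188.076,33.587 183.468,43.433 179.218,54.479 175.328,66.725.

Run 3: S246 ⇒ engrave layer `#ff00ff`. The run returns to its start, so emit a `<polygon>` with points (Y-flipped): 221.895,88.045 10.121,57.576 69.888,76.835 54.866,56.198.

Run 4: power S246 maps to stroke `#ff00ff` (engrave). The run is open, so emit a `<polyline>` with points (Y-flipped): 122.792,30.750 95.072,34.593 71.866,38.255 53.175,41.735 38.999,45.033 29.338,48.150.

Run 5: S531 ⇒ score layer `#ff0000`. The run is open, so emit a `<polyline>` with points (Y-flipped): 72.822,64.463 110.859,71.325 152.182,72.703 196.791,68.598 244.684,59.009 295.863,43.936.

Run 6: power S531 maps to stroke `#ff0000` (score). The run returns to its start, so emit a `<polygon>` with points (Y-flipped): 182.385,62.146 189.207,35.477 216.679,33.723 226.837,59.309 205.642,76.875.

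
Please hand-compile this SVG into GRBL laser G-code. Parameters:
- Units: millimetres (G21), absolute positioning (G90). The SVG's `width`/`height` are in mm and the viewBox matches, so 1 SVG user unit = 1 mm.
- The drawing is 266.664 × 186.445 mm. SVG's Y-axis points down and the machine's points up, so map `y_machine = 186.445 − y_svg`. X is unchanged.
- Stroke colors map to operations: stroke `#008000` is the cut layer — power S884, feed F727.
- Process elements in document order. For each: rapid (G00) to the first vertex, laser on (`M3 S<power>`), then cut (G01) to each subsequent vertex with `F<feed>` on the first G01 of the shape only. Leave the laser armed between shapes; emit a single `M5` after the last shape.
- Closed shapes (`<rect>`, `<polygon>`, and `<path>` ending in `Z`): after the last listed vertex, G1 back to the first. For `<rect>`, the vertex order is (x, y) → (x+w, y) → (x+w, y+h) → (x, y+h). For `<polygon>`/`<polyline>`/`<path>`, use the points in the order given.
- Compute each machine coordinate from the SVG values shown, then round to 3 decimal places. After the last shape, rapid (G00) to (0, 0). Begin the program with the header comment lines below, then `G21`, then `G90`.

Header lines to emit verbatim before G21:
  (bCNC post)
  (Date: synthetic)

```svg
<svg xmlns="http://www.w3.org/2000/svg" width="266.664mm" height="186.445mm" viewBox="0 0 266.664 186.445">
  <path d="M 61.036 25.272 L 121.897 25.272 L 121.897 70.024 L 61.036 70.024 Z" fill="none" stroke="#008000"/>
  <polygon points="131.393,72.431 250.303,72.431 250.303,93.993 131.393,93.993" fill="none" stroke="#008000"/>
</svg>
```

viewBox `0 0 266.664 186.445` with mm width/height → 1 unit = 1 mm. Flip: y_m = 186.445 − y_svg.

**Shape 1** — `<path>` rectangle, stroke `#008000` → cut (S884, F727). Machine vertices: (61.036,161.173) → (121.897,161.173) → (121.897,116.421) → (61.036,116.421) → (61.036,161.173). Closed: final G1 returns to the first vertex.

**Shape 2** — `<polygon>` rectangle, stroke `#008000` → cut (S884, F727). Machine vertices: (131.393,114.014) → (250.303,114.014) → (250.303,92.452) → (131.393,92.452) → (131.393,114.014). Closed: final G1 returns to the first vertex.

(bCNC post)
(Date: synthetic)
G21
G90
G00 X61.036 Y161.173
M3 S884
G01 X121.897 Y161.173 F727
G01 X121.897 Y116.421
G01 X61.036 Y116.421
G01 X61.036 Y161.173
G00 X131.393 Y114.014
M3 S884
G01 X250.303 Y114.014 F727
G01 X250.303 Y92.452
G01 X131.393 Y92.452
G01 X131.393 Y114.014
M5
G00 X0.000 Y0.000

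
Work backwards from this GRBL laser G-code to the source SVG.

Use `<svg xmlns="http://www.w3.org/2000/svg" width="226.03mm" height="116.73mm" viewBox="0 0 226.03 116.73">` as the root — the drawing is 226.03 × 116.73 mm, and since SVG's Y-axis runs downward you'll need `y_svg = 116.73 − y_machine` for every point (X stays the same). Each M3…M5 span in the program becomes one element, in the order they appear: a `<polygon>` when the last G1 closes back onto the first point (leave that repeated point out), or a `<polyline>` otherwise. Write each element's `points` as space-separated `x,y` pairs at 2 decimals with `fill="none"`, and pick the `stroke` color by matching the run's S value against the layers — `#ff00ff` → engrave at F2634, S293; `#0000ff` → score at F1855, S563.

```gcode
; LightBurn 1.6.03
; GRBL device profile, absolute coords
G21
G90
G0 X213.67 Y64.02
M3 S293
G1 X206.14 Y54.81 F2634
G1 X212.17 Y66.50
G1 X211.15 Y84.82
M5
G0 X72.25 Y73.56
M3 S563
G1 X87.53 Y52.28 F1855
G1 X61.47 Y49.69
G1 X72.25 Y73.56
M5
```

<svg xmlns="http://www.w3.org/2000/svg" width="226.03mm" height="116.73mm" viewBox="0 0 226.03 116.73">
  <polyline points="213.67,52.71 206.14,61.92 212.17,50.23 211.15,31.91" fill="none" stroke="#ff00ff"/>
  <polygon points="72.25,43.17 87.53,64.45 61.47,67.04" fill="none" stroke="#0000ff"/>
</svg>

Each laser-on run becomes one SVG element. Flip Y back into SVG space with y_svg = 116.73 − y_machine.

Run 1: S293 ⇒ engrave layer `#ff00ff`. The run is open, so emit a `<polyline>` with points (Y-flipped): 213.67,52.71 206.14,61.92 212.17,50.23 211.15,31.91.

Run 2: the run's S563 means `#0000ff` (score). The run returns to its start, so emit a `<polygon>` with points (Y-flipped): 72.25,43.17 87.53,64.45 61.47,67.04.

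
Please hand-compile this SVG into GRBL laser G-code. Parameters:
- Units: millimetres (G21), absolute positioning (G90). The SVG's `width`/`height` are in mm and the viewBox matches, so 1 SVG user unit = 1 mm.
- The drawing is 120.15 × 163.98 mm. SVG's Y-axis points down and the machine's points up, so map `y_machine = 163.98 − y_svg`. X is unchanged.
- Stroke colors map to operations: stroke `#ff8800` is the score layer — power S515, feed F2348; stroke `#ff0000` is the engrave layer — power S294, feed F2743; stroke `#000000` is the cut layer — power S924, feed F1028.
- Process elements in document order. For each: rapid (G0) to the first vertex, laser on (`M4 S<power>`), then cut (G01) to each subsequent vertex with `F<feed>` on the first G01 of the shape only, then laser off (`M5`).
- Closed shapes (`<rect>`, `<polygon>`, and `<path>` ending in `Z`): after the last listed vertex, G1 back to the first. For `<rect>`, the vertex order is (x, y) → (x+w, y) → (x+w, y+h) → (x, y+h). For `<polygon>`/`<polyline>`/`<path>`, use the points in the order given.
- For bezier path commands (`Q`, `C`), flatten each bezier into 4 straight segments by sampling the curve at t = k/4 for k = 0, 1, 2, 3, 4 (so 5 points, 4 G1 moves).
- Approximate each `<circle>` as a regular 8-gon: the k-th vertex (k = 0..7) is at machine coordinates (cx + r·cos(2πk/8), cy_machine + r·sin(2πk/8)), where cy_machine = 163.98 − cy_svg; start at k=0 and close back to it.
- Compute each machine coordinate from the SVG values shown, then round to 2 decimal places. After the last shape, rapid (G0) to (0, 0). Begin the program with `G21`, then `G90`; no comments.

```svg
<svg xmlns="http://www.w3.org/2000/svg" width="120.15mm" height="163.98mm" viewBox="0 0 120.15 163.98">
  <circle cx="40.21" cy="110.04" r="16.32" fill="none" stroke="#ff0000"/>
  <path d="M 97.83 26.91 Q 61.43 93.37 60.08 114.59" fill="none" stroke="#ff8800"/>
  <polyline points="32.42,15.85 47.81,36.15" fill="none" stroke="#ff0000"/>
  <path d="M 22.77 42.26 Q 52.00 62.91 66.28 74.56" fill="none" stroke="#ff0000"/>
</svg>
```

G21
G90
G0 X56.53 Y53.94
M4 S294
G01 X51.75 Y65.48 F2743
G01 X40.21 Y70.26
G01 X28.67 Y65.48
G01 X23.89 Y53.94
G01 X28.67 Y42.40
G01 X40.21 Y37.62
G01 X51.75 Y42.40
G01 X56.53 Y53.94
M5
G0 X97.83 Y137.07
M4 S515
G01 X81.82 Y106.67 F2348
G01 X70.19 Y81.92
G01 X62.95 Y62.83
G01 X60.08 Y49.39
M5
G0 X32.42 Y148.13
M4 S294
G01 X47.81 Y127.83 F2743
M5
G0 X22.77 Y121.72
M4 S294
G01 X36.45 Y111.96 F2743
G01 X48.26 Y103.32
G01 X58.21 Y95.81
G01 X66.28 Y89.42
M5
G0 X0.00 Y0.00

viewBox `0 0 120.15 163.98` with mm width/height → 1 unit = 1 mm. Flip: y_m = 163.98 − y_svg.

**Shape 1** — `<circle>` circle, stroke `#ff0000` → engrave (S294, F2743). Machine vertices: (56.53,53.94) → (51.75,65.48) → (40.21,70.26) → (28.67,65.48) → (23.89,53.94) → (28.67,42.40) → (40.21,37.62) → (51.75,42.40) → (56.53,53.94). Closed: final G1 returns to the first vertex.

**Shape 2** — `<path>` quadratic bezier, stroke `#ff8800` → score (S515, F2348). Control points (SVG): P0=(97.83,26.91), P1=(61.43,93.37), P2=(60.08,114.59); sampled at t=k/4. Machine vertices: (97.83,137.07) → (81.82,106.67) → (70.19,81.92) → (62.95,62.83) → (60.08,49.39). Open path.

**Shape 3** — `<polyline>` line segment, stroke `#ff0000` → engrave (S294, F2743). Machine vertices: (32.42,148.13) → (47.81,127.83). Open path.

**Shape 4** — `<path>` quadratic bezier, stroke `#ff0000` → engrave (S294, F2743). Control points (SVG): P0=(22.77,42.26), P1=(52.00,62.91), P2=(66.28,74.56); sampled at t=k/4. Machine vertices: (22.77,121.72) → (36.45,111.96) → (48.26,103.32) → (58.21,95.81) → (66.28,89.42). Open path.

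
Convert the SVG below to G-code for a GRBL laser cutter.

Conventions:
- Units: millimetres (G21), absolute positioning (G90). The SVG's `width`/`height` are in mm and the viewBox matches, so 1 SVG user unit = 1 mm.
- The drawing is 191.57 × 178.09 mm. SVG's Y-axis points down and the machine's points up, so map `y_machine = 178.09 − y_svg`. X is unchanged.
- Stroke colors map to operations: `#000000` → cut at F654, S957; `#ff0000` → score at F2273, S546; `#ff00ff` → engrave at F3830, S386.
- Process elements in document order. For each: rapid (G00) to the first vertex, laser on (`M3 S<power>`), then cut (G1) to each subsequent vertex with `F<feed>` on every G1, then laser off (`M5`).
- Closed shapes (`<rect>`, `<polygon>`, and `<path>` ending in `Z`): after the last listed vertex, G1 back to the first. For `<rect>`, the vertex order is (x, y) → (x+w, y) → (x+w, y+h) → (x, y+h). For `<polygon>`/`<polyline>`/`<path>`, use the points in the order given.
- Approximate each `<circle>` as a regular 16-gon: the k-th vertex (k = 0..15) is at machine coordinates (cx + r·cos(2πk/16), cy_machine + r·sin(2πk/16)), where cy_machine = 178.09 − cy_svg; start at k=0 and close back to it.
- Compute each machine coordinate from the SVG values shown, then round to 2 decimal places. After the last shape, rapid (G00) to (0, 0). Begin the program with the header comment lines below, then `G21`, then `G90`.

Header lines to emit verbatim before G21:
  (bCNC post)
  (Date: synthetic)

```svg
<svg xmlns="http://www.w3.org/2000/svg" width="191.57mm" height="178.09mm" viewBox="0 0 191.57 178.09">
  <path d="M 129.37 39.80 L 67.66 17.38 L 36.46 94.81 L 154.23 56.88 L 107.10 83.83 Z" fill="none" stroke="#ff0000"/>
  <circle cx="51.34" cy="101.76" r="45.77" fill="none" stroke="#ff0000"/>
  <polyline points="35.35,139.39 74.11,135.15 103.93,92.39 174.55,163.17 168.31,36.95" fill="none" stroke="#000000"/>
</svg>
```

1 u = 1 mm; y_m = 178.09 − y.

[1] `<path>` closed polygon, #ff0000→score S546 F2273: (129.37,138.29) → (67.66,160.71) → (36.46,83.28) → (154.23,121.21) → (107.10,94.26) → (129.37,138.29) (closed)

[2] `<circle>` circle, #ff0000→score S546 F2273: (97.11,76.33) → (93.63,93.85) → (83.70,108.69) → (68.86,118.62) → (51.34,122.10) → (33.82,118.62) → (18.98,108.69) → (9.05,93.85) → (5.57,76.33) → (9.05,58.81) → (18.98,43.97) → (33.82,34.04) → (51.34,30.56) → (68.86,34.04) → (83.70,43.97) → (93.63,58.81) → (97.11,76.33) (closed)

[3] `<polyline>` open polyline, #000000→cut S957 F654: (35.35,38.70) → (74.11,42.94) → (103.93,85.70) → (174.55,14.92) → (168.31,141.14)

(bCNC post)
(Date: synthetic)
G21
G90
G00 X129.37 Y138.29
M3 S546
G1 X67.66 Y160.71 F2273
G1 X36.46 Y83.28 F2273
G1 X154.23 Y121.21 F2273
G1 X107.10 Y94.26 F2273
G1 X129.37 Y138.29 F2273
M5
G00 X97.11 Y76.33
M3 S546
G1 X93.63 Y93.85 F2273
G1 X83.70 Y108.69 F2273
G1 X68.86 Y118.62 F2273
G1 X51.34 Y122.10 F2273
G1 X33.82 Y118.62 F2273
G1 X18.98 Y108.69 F2273
G1 X9.05 Y93.85 F2273
G1 X5.57 Y76.33 F2273
G1 X9.05 Y58.81 F2273
G1 X18.98 Y43.97 F2273
G1 X33.82 Y34.04 F2273
G1 X51.34 Y30.56 F2273
G1 X68.86 Y34.04 F2273
G1 X83.70 Y43.97 F2273
G1 X93.63 Y58.81 F2273
G1 X97.11 Y76.33 F2273
M5
G00 X35.35 Y38.70
M3 S957
G1 X74.11 Y42.94 F654
G1 X103.93 Y85.70 F654
G1 X174.55 Y14.92 F654
G1 X168.31 Y141.14 F654
M5
G00 X0.00 Y0.00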